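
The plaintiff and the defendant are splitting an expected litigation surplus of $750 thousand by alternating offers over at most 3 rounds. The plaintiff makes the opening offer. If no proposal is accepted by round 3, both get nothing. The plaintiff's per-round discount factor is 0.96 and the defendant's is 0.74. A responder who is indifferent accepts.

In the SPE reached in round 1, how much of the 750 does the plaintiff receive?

By backward induction:
Round 3 (the plaintiff proposes): the defendant will accept anything ≥ 0, so the plaintiff offers 0 and keeps 750.
Round 2 (the defendant proposes): the plaintiff can get 750 next round, worth 0.96 × 750 = 720 now; the defendant offers that and keeps 30.
Round 1 (the plaintiff proposes): the defendant can get 30 next round, worth 0.74 × 30 = 22.2 now, so the plaintiff offers 22.2, keeping 727.8.

727.8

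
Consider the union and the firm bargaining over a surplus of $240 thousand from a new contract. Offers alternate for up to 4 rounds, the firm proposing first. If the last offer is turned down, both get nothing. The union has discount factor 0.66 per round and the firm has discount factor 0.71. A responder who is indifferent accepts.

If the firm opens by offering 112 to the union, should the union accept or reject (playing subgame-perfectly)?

Reject

Round 4 (the union proposes): rejection yields 0 for the firm; the union offers 0 and keeps 240.
Round 3 (the firm proposes): the union can get 240 next round, worth 0.66 × 240 = 158.4 now. The firm offers 158.4 and keeps 240 − 158.4 = 81.6.
Round 2 (the union proposes): the firm can get 81.6 next round, worth 0.71 × 81.6 = 57.936 now; the union offers that and keeps 182.064.
So by rejecting in round 1, the union gets 182.064 next round, worth 0.66 × 182.064 = 120.16224 now.
Offer 112 < 120.16224, so the union rejects.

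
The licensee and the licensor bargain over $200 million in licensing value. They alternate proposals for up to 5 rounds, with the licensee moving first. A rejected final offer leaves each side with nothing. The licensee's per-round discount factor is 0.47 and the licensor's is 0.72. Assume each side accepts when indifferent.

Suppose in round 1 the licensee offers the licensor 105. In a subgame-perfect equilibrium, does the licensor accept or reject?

Round 5 (the licensee proposes): rejection yields 0 for the licensor; the licensee offers 0 and keeps 200.
Round 4 (the licensor proposes): the licensee can get 200 next round, worth 0.47 × 200 = 94 now; the licensor offers that and keeps 106.
Round 3 (the licensee proposes): the licensor can get 106 next round, worth 0.72 × 106 = 76.32 now; the licensee offers that and keeps 123.68.
Round 2 (the licensor proposes): the licensee can get 123.68 next round, worth 0.47 × 123.68 = 58.1296 now. The licensor offers 58.1296 and keeps 200 − 58.1296 = 141.8704.
So by rejecting in round 1, the licensor gets 141.8704 next round, worth 0.72 × 141.8704 = 102.146688 now.
Offer 105 ≥ 102.146688, so the licensor accepts.

Accept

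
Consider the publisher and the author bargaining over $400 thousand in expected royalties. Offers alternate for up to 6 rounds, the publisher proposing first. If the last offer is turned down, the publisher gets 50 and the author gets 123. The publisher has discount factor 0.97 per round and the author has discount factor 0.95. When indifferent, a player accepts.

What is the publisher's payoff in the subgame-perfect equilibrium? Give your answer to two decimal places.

Round 6 (the author proposes): the publisher gets 50 if talks fail, so the author offers 50 and keeps 350.
Round 5 (the publisher proposes): the author can get 350 next round, worth 0.95 × 350 = 332.5 now. The publisher offers 332.5 and keeps 400 − 332.5 = 67.5.
Round 4 (the author proposes): the publisher can get 67.5 next round, worth 0.97 × 67.5 = 65.475 now. The author offers 65.475 and keeps 400 − 65.475 = 334.525.
Round 3 (the publisher proposes): the author can get 334.525 next round, worth 0.95 × 334.525 = 317.79875 now; the publisher offers that and keeps 82.20125.
Round 2 (the author proposes): the publisher can get 82.20125 next round, worth 0.97 × 82.20125 = 79.7352125 now. The author offers 79.7352125 and keeps 400 − 79.7352125 = 320.2647875.
Round 1 (the publisher proposes): the author can get 320.2647875 next round, worth 0.95 × 320.2647875 = 304.251548125 now; the publisher offers that and keeps 95.748451875.

95.75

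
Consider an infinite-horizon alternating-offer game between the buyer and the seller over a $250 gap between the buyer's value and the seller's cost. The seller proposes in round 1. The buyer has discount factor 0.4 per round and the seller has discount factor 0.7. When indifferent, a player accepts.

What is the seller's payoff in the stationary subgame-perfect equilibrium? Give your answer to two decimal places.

When the seller proposes, the buyer accepts any offer worth at least 0.4 times what the buyer would get by proposing next round; and vice versa.
This gives x = 250 − 0.4y and y = 250 − 0.7x, where x and y are each side's share when it proposes.
Hence (1 − 0.4·0.7)x = 250(1 − 0.4), i.e. 0.72·x = 150.
x ≈ 208.3333; the buyer's share is 250 − x ≈ 41.6667.

208.33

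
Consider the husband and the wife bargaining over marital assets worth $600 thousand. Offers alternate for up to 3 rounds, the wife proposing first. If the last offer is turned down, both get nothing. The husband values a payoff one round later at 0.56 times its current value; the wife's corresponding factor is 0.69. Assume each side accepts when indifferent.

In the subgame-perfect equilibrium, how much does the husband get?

Round 3 (the wife proposes): rejection yields 0 for the husband; the wife offers 0 and keeps 600.
Round 2 (the husband proposes): the wife can get 600 next round, worth 0.69 × 600 = 414 now. The husband offers 414 and keeps 600 − 414 = 186.
Round 1 (the wife proposes): the husband can get 186 next round, worth 0.56 × 186 = 104.16 now; the wife offers that and keeps 495.84.

104.16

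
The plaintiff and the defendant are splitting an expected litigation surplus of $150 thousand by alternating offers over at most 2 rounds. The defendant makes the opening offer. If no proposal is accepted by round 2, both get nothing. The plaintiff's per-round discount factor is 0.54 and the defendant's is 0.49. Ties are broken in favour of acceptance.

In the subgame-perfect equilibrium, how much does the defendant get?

Round 2 (the plaintiff proposes): rejection yields 0 for the defendant; the plaintiff offers 0 and keeps 150.
Round 1 (the defendant proposes): the plaintiff can get 150 next round, worth 0.54 × 150 = 81 now; the defendant offers that and keeps 69.

69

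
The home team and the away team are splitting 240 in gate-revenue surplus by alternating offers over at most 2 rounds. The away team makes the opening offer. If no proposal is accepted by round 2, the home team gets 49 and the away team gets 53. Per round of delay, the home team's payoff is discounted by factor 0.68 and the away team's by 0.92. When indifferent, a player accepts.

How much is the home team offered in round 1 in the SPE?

127.16

Solve by backward induction from round 2.
Round 2 (the home team proposes): the away team gets 53 if talks fail, so the home team offers 53 and keeps 187.
Round 1 (the away team proposes): the home team can get 187 next round, worth 0.68 × 187 = 127.16 now, so the away team offers 127.16, keeping 112.84.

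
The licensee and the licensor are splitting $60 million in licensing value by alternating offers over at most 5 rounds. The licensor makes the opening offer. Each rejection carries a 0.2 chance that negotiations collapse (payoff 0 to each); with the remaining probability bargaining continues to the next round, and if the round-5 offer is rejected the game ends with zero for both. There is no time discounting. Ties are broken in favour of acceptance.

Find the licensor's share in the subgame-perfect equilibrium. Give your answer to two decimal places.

Round 5 (the licensor proposes): rejection yields 0 for the licensee; the licensor offers 0 and keeps 60.
Round 4 (the licensee proposes): rejecting gives the licensor an expected 0.8 × 60 = 48; the licensee offers that and keeps 12.
Round 3 (the licensor proposes): rejecting gives the licensee an expected 0.8 × 12 = 9.6. The licensor offers 9.6 and keeps 60 − 9.6 = 50.4.
Round 2 (the licensee proposes): rejecting gives the licensor an expected 0.8 × 50.4 = 40.32; the licensee offers that and keeps 19.68.
Round 1 (the licensor proposes): rejecting gives the licensee an expected 0.8 × 19.68 = 15.744. The licensor offers 15.744 and keeps 60 − 15.744 = 44.256.

44.26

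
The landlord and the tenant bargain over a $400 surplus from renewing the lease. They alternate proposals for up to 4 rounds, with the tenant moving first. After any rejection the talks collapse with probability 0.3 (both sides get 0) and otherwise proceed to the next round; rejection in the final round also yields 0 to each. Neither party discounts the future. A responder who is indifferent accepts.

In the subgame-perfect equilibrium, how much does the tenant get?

178.8

By backward induction:
Round 4 (the landlord proposes): rejection yields 0 for the tenant; the landlord offers 0 and keeps 400.
Round 3 (the tenant proposes): rejecting gives the landlord an expected 0.7 × 400 = 280; the tenant offers that and keeps 120.
Round 2 (the landlord proposes): rejecting gives the tenant an expected 0.7 × 120 = 84; the landlord offers that and keeps 316.
Round 1 (the tenant proposes): rejecting gives the landlord an expected 0.7 × 316 = 221.2; the tenant offers that and keeps 178.8.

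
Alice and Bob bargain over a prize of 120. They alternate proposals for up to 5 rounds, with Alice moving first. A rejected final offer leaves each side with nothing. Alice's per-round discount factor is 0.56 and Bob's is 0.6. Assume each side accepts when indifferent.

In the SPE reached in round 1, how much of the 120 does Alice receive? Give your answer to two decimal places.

Solve by backward induction from round 5.
Round 5 (Alice proposes): rejection yields 0 for Bob; Alice offers 0 and keeps 120.
Round 4 (Bob proposes): Alice can get 120 next round, worth 0.56 × 120 = 67.2 now; Bob offers that and keeps 52.8.
Round 3 (Alice proposes): Bob can get 52.8 next round, worth 0.6 × 52.8 = 31.68 now. Alice offers 31.68 and keeps 120 − 31.68 = 88.32.
Round 2 (Bob proposes): Alice can get 88.32 next round, worth 0.56 × 88.32 = 49.4592 now, so Bob offers 49.4592, keeping 70.5408.
Round 1 (Alice proposes): Bob can get 70.5408 next round, worth 0.6 × 70.5408 = 42.32448 now. Alice offers 42.32448 and keeps 120 − 42.32448 = 77.67552.

77.68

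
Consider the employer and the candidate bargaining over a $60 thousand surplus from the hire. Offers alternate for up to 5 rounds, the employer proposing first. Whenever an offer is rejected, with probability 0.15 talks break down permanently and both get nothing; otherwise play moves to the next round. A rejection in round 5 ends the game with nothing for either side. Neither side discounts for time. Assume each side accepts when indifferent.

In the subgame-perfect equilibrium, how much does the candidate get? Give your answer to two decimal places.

Round 5 (the employer proposes): rejection yields 0 for the candidate; the employer offers 0 and keeps 60.
Round 4 (the candidate proposes): rejecting gives the employer an expected 0.85 × 60 = 51, so the candidate offers 51, keeping 9.
Round 3 (the employer proposes): rejecting gives the candidate an expected 0.85 × 9 = 7.65; the employer offers that and keeps 52.35.
Round 2 (the candidate proposes): rejecting gives the employer an expected 0.85 × 52.35 = 44.4975, so the candidate offers 44.4975, keeping 15.5025.
Round 1 (the employer proposes): rejecting gives the candidate an expected 0.85 × 15.5025 = 13.177125, so the employer offers 13.177125, keeping 46.822875.

13.18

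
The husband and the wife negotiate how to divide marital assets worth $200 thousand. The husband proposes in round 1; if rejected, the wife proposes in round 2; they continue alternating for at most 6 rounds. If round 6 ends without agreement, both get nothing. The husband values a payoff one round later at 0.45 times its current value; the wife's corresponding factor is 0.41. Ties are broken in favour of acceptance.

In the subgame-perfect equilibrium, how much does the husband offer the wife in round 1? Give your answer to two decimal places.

Round 6 (the wife proposes): rejection yields 0 for the husband; the wife offers 0 and keeps 200.
Round 5 (the husband proposes): the wife can get 200 next round, worth 0.41 × 200 = 82 now, so the husband offers 82, keeping 118.
Round 4 (the wife proposes): the husband can get 118 next round, worth 0.45 × 118 = 53.1 now. The wife offers 53.1 and keeps 200 − 53.1 = 146.9.
Round 3 (the husband proposes): the wife can get 146.9 next round, worth 0.41 × 146.9 = 60.229 now; the husband offers that and keeps 139.771.
Round 2 (the wife proposes): the husband can get 139.771 next round, worth 0.45 × 139.771 = 62.89695 now; the wife offers that and keeps 137.10305.
Round 1 (the husband proposes): the wife can get 137.10305 next round, worth 0.41 × 137.10305 = 56.2122505 now; the husband offers that and keeps 143.7877495.

56.21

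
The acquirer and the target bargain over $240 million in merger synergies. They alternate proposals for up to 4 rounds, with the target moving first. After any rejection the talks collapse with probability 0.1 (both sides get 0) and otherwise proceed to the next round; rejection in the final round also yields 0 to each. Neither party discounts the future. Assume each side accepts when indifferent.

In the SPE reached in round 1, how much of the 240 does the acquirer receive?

196.56

Round 4 (the acquirer proposes): the target will accept anything ≥ 0, so the acquirer offers 0 and keeps 240.
Round 3 (the target proposes): rejecting gives the acquirer an expected 0.9 × 240 = 216. The target offers 216 and keeps 240 − 216 = 24.
Round 2 (the acquirer proposes): rejecting gives the target an expected 0.9 × 24 = 21.6, so the acquirer offers 21.6, keeping 218.4.
Round 1 (the target proposes): rejecting gives the acquirer an expected 0.9 × 218.4 = 196.56; the target offers that and keeps 43.44.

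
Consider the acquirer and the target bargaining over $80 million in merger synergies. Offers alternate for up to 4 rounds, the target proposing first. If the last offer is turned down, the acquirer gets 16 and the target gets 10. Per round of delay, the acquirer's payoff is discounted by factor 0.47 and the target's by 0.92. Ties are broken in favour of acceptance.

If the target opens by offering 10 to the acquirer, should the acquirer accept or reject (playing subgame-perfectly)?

Reject

Work out the acquirer's continuation value if the offer is rejected.
Round 4 (the acquirer proposes): the target gets 10 if talks fail, so the acquirer offers 10 and keeps 70.
Round 3 (the target proposes): the acquirer can get 70 next round, worth 0.47 × 70 = 32.9 now; the target offers that and keeps 47.1.
Round 2 (the acquirer proposes): the target can get 47.1 next round, worth 0.92 × 47.1 = 43.332 now; the acquirer offers that and keeps 36.668.
So by rejecting in round 1, the acquirer gets 36.668 next round, worth 0.47 × 36.668 = 17.23396 now.
Offer 10 < 17.23396, so the acquirer rejects.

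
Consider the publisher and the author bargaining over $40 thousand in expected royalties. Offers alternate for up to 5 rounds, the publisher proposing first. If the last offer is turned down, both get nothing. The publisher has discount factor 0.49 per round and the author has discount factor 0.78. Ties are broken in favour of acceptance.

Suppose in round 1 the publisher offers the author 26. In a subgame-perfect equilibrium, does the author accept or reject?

Work out the author's continuation value if the offer is rejected.
Round 5 (the publisher proposes): the author will accept anything ≥ 0, so the publisher offers 0 and keeps 40.
Round 4 (the author proposes): the publisher can get 40 next round, worth 0.49 × 40 = 19.6 now. The author offers 19.6 and keeps 40 − 19.6 = 20.4.
Round 3 (the publisher proposes): the author can get 20.4 next round, worth 0.78 × 20.4 = 15.912 now, so the publisher offers 15.912, keeping 24.088.
Round 2 (the author proposes): the publisher can get 24.088 next round, worth 0.49 × 24.088 = 11.80312 now. The author offers 11.80312 and keeps 40 − 11.80312 = 28.19688.
So by rejecting in round 1, the author gets 28.19688 next round, worth 0.78 × 28.19688 = 21.9935664 now.
Offer 26 ≥ 21.9935664, so the author accepts.

Accept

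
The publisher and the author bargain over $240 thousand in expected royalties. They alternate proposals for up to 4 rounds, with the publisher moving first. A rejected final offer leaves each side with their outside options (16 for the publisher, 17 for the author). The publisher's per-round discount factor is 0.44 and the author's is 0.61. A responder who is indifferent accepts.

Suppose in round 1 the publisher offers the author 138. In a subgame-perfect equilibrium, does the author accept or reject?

Round 4 (the author proposes): the publisher gets 16 if talks fail, so the author offers 16 and keeps 224.
Round 3 (the publisher proposes): the author can get 224 next round, worth 0.61 × 224 = 136.64 now; the publisher offers that and keeps 103.36.
Round 2 (the author proposes): the publisher can get 103.36 next round, worth 0.44 × 103.36 = 45.4784 now, so the author offers 45.4784, keeping 194.5216.
So by rejecting in round 1, the author gets 194.5216 next round, worth 0.61 × 194.5216 = 118.658176 now.
Offer 138 ≥ 118.658176, so the author accepts.

Accept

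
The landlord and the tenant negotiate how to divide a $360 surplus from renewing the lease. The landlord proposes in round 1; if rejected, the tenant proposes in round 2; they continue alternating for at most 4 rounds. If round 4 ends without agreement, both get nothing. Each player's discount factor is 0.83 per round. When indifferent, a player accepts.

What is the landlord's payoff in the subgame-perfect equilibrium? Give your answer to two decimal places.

Round 4 (the tenant proposes): rejection yields 0 for the landlord; the tenant offers 0 and keeps 360.
Round 3 (the landlord proposes): the tenant can get 360 next round, worth 0.83 × 360 = 298.8 now, so the landlord offers 298.8, keeping 61.2.
Round 2 (the tenant proposes): the landlord can get 61.2 next round, worth 0.83 × 61.2 = 50.796 now, so the tenant offers 50.796, keeping 309.204.
Round 1 (the landlord proposes): the tenant can get 309.204 next round, worth 0.83 × 309.204 = 256.63932 now, so the landlord offers 256.63932, keeping 103.36068.

103.36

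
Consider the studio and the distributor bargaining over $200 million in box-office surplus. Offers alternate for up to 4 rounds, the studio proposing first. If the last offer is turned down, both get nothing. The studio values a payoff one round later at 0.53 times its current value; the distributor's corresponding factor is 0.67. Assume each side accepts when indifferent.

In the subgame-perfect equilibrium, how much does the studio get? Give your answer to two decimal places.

89.44

Round 4 (the distributor proposes): the studio will accept anything ≥ 0, so the distributor offers 0 and keeps 200.
Round 3 (the studio proposes): the distributor can get 200 next round, worth 0.67 × 200 = 134 now, so the studio offers 134, keeping 66.
Round 2 (the distributor proposes): the studio can get 66 next round, worth 0.53 × 66 = 34.98 now. The distributor offers 34.98 and keeps 200 − 34.98 = 165.02.
Round 1 (the studio proposes): the distributor can get 165.02 next round, worth 0.67 × 165.02 = 110.5634 now. The studio offers 110.5634 and keeps 200 − 110.5634 = 89.4366.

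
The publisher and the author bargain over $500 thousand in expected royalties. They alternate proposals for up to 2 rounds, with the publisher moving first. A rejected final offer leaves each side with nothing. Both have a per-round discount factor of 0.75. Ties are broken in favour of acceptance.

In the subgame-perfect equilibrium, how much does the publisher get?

Work backward from the last round.
Round 2 (the author proposes): the publisher will accept anything ≥ 0, so the author offers 0 and keeps 500.
Round 1 (the publisher proposes): the author can get 500 next round, worth 0.75 × 500 = 375 now; the publisher offers that and keeps 125.

125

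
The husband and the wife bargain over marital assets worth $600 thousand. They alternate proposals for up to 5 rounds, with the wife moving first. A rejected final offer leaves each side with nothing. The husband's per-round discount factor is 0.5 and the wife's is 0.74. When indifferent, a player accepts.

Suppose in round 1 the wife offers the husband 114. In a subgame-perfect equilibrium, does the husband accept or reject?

Work out the husband's continuation value if the offer is rejected.
Round 5 (the wife proposes): rejection yields 0 for the husband; the wife offers 0 and keeps 600.
Round 4 (the husband proposes): the wife can get 600 next round, worth 0.74 × 600 = 444 now. The husband offers 444 and keeps 600 − 444 = 156.
Round 3 (the wife proposes): the husband can get 156 next round, worth 0.5 × 156 = 78 now, so the wife offers 78, keeping 522.
Round 2 (the husband proposes): the wife can get 522 next round, worth 0.74 × 522 = 386.28 now; the husband offers that and keeps 213.72.
So by rejecting in round 1, the husband gets 213.72 next round, worth 0.5 × 213.72 = 106.86 now.
Offer 114 ≥ 106.86, so the husband accepts.

Accept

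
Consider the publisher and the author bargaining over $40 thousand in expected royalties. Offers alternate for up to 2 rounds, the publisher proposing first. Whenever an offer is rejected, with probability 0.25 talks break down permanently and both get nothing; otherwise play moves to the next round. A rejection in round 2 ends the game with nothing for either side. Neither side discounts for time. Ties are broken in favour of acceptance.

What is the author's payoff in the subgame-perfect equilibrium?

30

By backward induction:
Round 2 (the author proposes): rejection yields 0 for the publisher; the author offers 0 and keeps 40.
Round 1 (the publisher proposes): rejecting gives the author an expected 0.75 × 40 = 30. The publisher offers 30 and keeps 40 − 30 = 10.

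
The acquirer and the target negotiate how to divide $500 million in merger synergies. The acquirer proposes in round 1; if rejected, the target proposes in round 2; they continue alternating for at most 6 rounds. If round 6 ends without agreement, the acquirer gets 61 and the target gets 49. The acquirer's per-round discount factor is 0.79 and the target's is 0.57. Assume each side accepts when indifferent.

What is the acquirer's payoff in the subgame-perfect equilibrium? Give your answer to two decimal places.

Round 6 (the target proposes): the acquirer gets 61 if talks fail, so the target offers 61 and keeps 439.
Round 5 (the acquirer proposes): the target can get 439 next round, worth 0.57 × 439 = 250.23 now, so the acquirer offers 250.23, keeping 249.77.
Round 4 (the target proposes): the acquirer can get 249.77 next round, worth 0.79 × 249.77 = 197.3183 now, so the target offers 197.3183, keeping 302.6817.
Round 3 (the acquirer proposes): the target can get 302.6817 next round, worth 0.57 × 302.6817 = 172.528569 now; the acquirer offers that and keeps 327.471431.
Round 2 (the target proposes): the acquirer can get 327.471431 next round, worth 0.79 × 327.471431 = 258.70243049 now. The target offers 258.70243049 and keeps 500 − 258.70243049 = 241.29756951.
Round 1 (the acquirer proposes): the target can get 241.29756951 next round, worth 0.57 × 241.29756951 = 137.5396146207 now. The acquirer offers 137.5396146207 and keeps 500 − 137.5396146207 = 362.4603853793.

362.46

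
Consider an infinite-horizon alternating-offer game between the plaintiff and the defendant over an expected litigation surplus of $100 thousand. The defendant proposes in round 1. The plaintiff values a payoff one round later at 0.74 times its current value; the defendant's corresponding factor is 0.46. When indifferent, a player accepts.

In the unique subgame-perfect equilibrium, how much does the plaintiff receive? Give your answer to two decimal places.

60.58

In a stationary SPE each proposer offers the other exactly their discounted continuation value.
If the defendant keeps x when proposing and the plaintiff keeps y when proposing, then x = 100 − 0.74y and y = 100 − 0.46x.
Solving: x = 100(1 − 0.74) / (1 − 0.46·0.74) = 26 / 0.6596 ≈ 39.4178.
The plaintiff gets 100 − 39.4178 ≈ 60.5822.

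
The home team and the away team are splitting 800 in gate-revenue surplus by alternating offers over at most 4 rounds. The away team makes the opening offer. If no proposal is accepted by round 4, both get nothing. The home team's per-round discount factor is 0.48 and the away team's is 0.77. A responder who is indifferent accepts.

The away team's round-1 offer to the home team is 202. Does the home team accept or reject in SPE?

Work out the home team's continuation value if the offer is rejected.
Round 4 (the home team proposes): the away team will accept anything ≥ 0, so the home team offers 0 and keeps 800.
Round 3 (the away team proposes): the home team can get 800 next round, worth 0.48 × 800 = 384 now, so the away team offers 384, keeping 416.
Round 2 (the home team proposes): the away team can get 416 next round, worth 0.77 × 416 = 320.32 now; the home team offers that and keeps 479.68.
So by rejecting in round 1, the home team gets 479.68 next round, worth 0.48 × 479.68 = 230.2464 now.
Offer 202 < 230.2464, so the home team rejects.

Reject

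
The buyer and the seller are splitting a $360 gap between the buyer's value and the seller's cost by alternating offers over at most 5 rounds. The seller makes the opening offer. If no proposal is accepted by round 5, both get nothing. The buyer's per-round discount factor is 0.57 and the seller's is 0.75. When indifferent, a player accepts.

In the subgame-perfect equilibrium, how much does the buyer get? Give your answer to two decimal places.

73.23

Round 5 (the seller proposes): rejection yields 0 for the buyer; the seller offers 0 and keeps 360.
Round 4 (the buyer proposes): the seller can get 360 next round, worth 0.75 × 360 = 270 now; the buyer offers that and keeps 90.
Round 3 (the seller proposes): the buyer can get 90 next round, worth 0.57 × 90 = 51.3 now, so the seller offers 51.3, keeping 308.7.
Round 2 (the buyer proposes): the seller can get 308.7 next round, worth 0.75 × 308.7 = 231.525 now, so the buyer offers 231.525, keeping 128.475.
Round 1 (the seller proposes): the buyer can get 128.475 next round, worth 0.57 × 128.475 = 73.23075 now. The seller offers 73.23075 and keeps 360 − 73.23075 = 286.76925.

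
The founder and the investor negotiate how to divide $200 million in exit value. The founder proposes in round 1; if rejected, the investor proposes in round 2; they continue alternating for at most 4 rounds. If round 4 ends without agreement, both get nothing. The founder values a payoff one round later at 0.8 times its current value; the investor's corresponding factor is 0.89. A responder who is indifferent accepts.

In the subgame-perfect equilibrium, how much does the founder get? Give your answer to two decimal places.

Round 4 (the investor proposes): the founder will accept anything ≥ 0, so the investor offers 0 and keeps 200.
Round 3 (the founder proposes): the investor can get 200 next round, worth 0.89 × 200 = 178 now. The founder offers 178 and keeps 200 − 178 = 22.
Round 2 (the investor proposes): the founder can get 22 next round, worth 0.8 × 22 = 17.6 now; the investor offers that and keeps 182.4.
Round 1 (the founder proposes): the investor can get 182.4 next round, worth 0.89 × 182.4 = 162.336 now, so the founder offers 162.336, keeping 37.664.

37.66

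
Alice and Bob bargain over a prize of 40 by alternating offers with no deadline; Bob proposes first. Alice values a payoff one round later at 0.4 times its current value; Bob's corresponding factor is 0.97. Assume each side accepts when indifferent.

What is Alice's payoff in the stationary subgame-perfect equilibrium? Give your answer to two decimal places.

0.78

In a stationary SPE each proposer offers the other exactly their discounted continuation value.
If Bob keeps x when proposing and Alice keeps y when proposing, then x = 40 − 0.4y and y = 40 − 0.97x.
Solving: x = 40(1 − 0.4) / (1 − 0.97·0.4) = 24 / 0.612 ≈ 39.2157.
Alice gets 40 − 39.2157 ≈ 0.7843.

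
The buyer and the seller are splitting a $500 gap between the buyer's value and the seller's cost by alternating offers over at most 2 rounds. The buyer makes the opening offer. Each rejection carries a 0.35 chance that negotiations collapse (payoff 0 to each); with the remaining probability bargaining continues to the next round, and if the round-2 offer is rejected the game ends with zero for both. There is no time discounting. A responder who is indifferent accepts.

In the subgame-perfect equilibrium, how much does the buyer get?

By backward induction:
Round 2 (the seller proposes): rejection yields 0 for the buyer; the seller offers 0 and keeps 500.
Round 1 (the buyer proposes): rejecting gives the seller an expected 0.65 × 500 = 325, so the buyer offers 325, keeping 175.

175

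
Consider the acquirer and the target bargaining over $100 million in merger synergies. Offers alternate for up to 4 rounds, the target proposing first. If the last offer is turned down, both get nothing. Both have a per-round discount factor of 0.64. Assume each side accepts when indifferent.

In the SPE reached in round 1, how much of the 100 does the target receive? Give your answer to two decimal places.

50.75

Solve by backward induction from round 4.
Round 4 (the acquirer proposes): rejection yields 0 for the target; the acquirer offers 0 and keeps 100.
Round 3 (the target proposes): the acquirer can get 100 next round, worth 0.64 × 100 = 64 now, so the target offers 64, keeping 36.
Round 2 (the acquirer proposes): the target can get 36 next round, worth 0.64 × 36 = 23.04 now. The acquirer offers 23.04 and keeps 100 − 23.04 = 76.96.
Round 1 (the target proposes): the acquirer can get 76.96 next round, worth 0.64 × 76.96 = 49.2544 now; the target offers that and keeps 50.7456.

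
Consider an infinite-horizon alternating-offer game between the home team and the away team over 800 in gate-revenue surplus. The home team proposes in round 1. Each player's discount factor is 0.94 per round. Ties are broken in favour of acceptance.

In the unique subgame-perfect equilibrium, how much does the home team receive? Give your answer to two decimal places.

In a stationary SPE each proposer offers the other exactly their discounted continuation value.
If the home team keeps x when proposing and the away team keeps y when proposing, then x = 800 − 0.94y and y = 800 − 0.94x.
Solving: x = 800(1 − 0.94) / (1 − 0.94·0.94) = 48 / 0.1164 ≈ 412.3711.
The away team gets 800 − 412.3711 ≈ 387.6289.

412.37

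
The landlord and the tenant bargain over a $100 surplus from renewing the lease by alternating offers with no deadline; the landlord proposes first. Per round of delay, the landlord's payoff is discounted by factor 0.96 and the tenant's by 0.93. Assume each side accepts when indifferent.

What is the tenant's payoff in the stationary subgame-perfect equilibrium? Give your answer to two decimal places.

When the landlord proposes, the tenant accepts any offer worth at least 0.93 times what the tenant would get by proposing next round; and vice versa.
This gives x = 100 − 0.93y and y = 100 − 0.96x, where x and y are each side's share when it proposes.
Hence (1 − 0.93·0.96)x = 100(1 − 0.93), i.e. 0.1072·x = 7.
x ≈ 65.2985; the tenant's share is 100 − x ≈ 34.7015.

34.70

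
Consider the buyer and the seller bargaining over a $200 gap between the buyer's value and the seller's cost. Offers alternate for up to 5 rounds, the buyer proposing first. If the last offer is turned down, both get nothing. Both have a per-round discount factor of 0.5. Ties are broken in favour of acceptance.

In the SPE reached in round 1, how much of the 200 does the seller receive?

62.5

Round 5 (the buyer proposes): the seller will accept anything ≥ 0, so the buyer offers 0 and keeps 200.
Round 4 (the seller proposes): the buyer can get 200 next round, worth 0.5 × 200 = 100 now. The seller offers 100 and keeps 200 − 100 = 100.
Round 3 (the buyer proposes): the seller can get 100 next round, worth 0.5 × 100 = 50 now; the buyer offers that and keeps 150.
Round 2 (the seller proposes): the buyer can get 150 next round, worth 0.5 × 150 = 75 now, so the seller offers 75, keeping 125.
Round 1 (the buyer proposes): the seller can get 125 next round, worth 0.5 × 125 = 62.5 now. The buyer offers 62.5 and keeps 200 − 62.5 = 137.5.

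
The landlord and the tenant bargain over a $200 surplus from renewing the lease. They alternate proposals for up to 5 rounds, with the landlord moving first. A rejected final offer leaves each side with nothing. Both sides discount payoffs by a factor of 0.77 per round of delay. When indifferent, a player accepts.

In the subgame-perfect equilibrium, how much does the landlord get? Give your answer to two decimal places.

143.58

By backward induction:
Round 5 (the landlord proposes): rejection yields 0 for the tenant; the landlord offers 0 and keeps 200.
Round 4 (the tenant proposes): the landlord can get 200 next round, worth 0.77 × 200 = 154 now; the tenant offers that and keeps 46.
Round 3 (the landlord proposes): the tenant can get 46 next round, worth 0.77 × 46 = 35.42 now. The landlord offers 35.42 and keeps 200 − 35.42 = 164.58.
Round 2 (the tenant proposes): the landlord can get 164.58 next round, worth 0.77 × 164.58 = 126.7266 now; the tenant offers that and keeps 73.2734.
Round 1 (the landlord proposes): the tenant can get 73.2734 next round, worth 0.77 × 73.2734 = 56.420518 now; the landlord offers that and keeps 143.579482.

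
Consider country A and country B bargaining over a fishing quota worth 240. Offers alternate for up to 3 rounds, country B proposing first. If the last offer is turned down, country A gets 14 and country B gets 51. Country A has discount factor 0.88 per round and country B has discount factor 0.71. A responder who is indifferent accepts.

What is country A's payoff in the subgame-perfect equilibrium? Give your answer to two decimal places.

70.00

Solve by backward induction from round 3.
Round 3 (country B proposes): country A gets 14 if talks fail, so country B offers 14 and keeps 226.
Round 2 (country A proposes): country B can get 226 next round, worth 0.71 × 226 = 160.46 now, so country A offers 160.46, keeping 79.54.
Round 1 (country B proposes): country A can get 79.54 next round, worth 0.88 × 79.54 = 69.9952 now; country B offers that and keeps 170.0048.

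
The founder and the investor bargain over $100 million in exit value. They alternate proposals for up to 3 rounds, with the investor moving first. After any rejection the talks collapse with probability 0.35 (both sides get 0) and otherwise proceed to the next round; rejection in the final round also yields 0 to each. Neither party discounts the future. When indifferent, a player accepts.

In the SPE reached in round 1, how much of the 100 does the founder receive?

22.75

By backward induction:
Round 3 (the investor proposes): the founder will accept anything ≥ 0, so the investor offers 0 and keeps 100.
Round 2 (the founder proposes): rejecting gives the investor an expected 0.65 × 100 = 65; the founder offers that and keeps 35.
Round 1 (the investor proposes): rejecting gives the founder an expected 0.65 × 35 = 22.75, so the investor offers 22.75, keeping 77.25.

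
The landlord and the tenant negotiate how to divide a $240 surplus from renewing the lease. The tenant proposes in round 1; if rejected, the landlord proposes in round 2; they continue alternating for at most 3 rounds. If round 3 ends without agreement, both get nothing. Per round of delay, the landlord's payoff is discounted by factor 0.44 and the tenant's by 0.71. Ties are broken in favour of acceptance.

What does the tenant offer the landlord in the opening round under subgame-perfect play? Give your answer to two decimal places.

30.62

Solve by backward induction from round 3.
Round 3 (the tenant proposes): the landlord will accept anything ≥ 0, so the tenant offers 0 and keeps 240.
Round 2 (the landlord proposes): the tenant can get 240 next round, worth 0.71 × 240 = 170.4 now. The landlord offers 170.4 and keeps 240 − 170.4 = 69.6.
Round 1 (the tenant proposes): the landlord can get 69.6 next round, worth 0.44 × 69.6 = 30.624 now; the tenant offers that and keeps 209.376.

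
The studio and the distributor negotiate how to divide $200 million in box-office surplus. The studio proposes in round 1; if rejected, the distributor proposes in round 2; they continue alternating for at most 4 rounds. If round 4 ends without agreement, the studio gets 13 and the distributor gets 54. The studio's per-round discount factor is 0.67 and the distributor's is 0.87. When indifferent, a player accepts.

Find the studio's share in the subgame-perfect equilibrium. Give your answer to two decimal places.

47.75

Round 4 (the distributor proposes): the studio gets 13 if talks fail, so the distributor offers 13 and keeps 187.
Round 3 (the studio proposes): the distributor can get 187 next round, worth 0.87 × 187 = 162.69 now, so the studio offers 162.69, keeping 37.31.
Round 2 (the distributor proposes): the studio can get 37.31 next round, worth 0.67 × 37.31 = 24.9977 now; the distributor offers that and keeps 175.0023.
Round 1 (the studio proposes): the distributor can get 175.0023 next round, worth 0.87 × 175.0023 = 152.252001 now, so the studio offers 152.252001, keeping 47.747999.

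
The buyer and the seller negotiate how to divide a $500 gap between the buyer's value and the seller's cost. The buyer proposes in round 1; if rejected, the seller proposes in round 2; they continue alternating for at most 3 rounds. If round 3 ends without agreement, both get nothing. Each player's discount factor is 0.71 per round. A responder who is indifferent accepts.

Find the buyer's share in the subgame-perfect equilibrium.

Round 3 (the buyer proposes): rejection yields 0 for the seller; the buyer offers 0 and keeps 500.
Round 2 (the seller proposes): the buyer can get 500 next round, worth 0.71 × 500 = 355 now, so the seller offers 355, keeping 145.
Round 1 (the buyer proposes): the seller can get 145 next round, worth 0.71 × 145 = 102.95 now; the buyer offers that and keeps 397.05.

397.05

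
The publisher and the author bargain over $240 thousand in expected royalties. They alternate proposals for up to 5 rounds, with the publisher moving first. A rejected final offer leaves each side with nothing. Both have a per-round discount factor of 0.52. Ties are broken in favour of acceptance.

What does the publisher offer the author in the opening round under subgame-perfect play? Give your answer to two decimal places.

By backward induction:
Round 5 (the publisher proposes): rejection yields 0 for the author; the publisher offers 0 and keeps 240.
Round 4 (the author proposes): the publisher can get 240 next round, worth 0.52 × 240 = 124.8 now; the author offers that and keeps 115.2.
Round 3 (the publisher proposes): the author can get 115.2 next round, worth 0.52 × 115.2 = 59.904 now. The publisher offers 59.904 and keeps 240 − 59.904 = 180.096.
Round 2 (the author proposes): the publisher can get 180.096 next round, worth 0.52 × 180.096 = 93.64992 now. The author offers 93.64992 and keeps 240 − 93.64992 = 146.35008.
Round 1 (the publisher proposes): the author can get 146.35008 next round, worth 0.52 × 146.35008 = 76.1020416 now, so the publisher offers 76.1020416, keeping 163.8979584.

76.10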